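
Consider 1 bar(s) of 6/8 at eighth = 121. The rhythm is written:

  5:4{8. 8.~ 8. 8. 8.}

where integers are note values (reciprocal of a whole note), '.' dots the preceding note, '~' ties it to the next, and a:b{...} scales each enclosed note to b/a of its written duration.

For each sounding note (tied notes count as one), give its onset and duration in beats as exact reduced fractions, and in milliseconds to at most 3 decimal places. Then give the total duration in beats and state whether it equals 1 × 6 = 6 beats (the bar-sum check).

1) 0.0ms=0b +595.041ms=6/5b
2) 595.041ms=6/5b +1190.083ms=12/5b
3) 1785.124ms=18/5b +595.041ms=6/5b
4) 2380.165ms=24/5b +595.041ms=6/5b
Σ=6b of 6 (121bpm 6/8) — PASS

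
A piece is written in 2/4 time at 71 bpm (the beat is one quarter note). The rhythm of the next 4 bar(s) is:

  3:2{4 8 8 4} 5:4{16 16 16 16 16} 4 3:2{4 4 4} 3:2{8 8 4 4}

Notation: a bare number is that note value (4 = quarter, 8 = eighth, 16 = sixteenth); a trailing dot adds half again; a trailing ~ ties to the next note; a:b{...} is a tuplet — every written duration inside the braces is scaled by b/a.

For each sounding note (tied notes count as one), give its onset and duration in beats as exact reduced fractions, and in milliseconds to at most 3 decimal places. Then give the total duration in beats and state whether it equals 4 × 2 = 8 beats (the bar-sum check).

1) 0.0ms=0b +563.38ms=2/3b
2) 563.38ms=2/3b +281.69ms=1/3b
3) 845.07ms=1b +281.69ms=1/3b
4) 1126.761ms=4/3b +563.38ms=2/3b
5) 1690.141ms=2b +169.014ms=1/5b
6) 1859.155ms=11/5b +169.014ms=1/5b
7) 2028.169ms=12/5b +169.014ms=1/5b
8) 2197.183ms=13/5b +169.014ms=1/5b
9) 2366.197ms=14/5b +169.014ms=1/5b
10) 2535.211ms=3b +845.07ms=1b
11) 3380.282ms=4b +563.38ms=2/3b
12) 3943.662ms=14/3b +563.38ms=2/3b
13) 4507.042ms=16/3b +563.38ms=2/3b
14) 5070.423ms=6b +281.69ms=1/3b
15) 5352.113ms=19/3b +281.69ms=1/3b
16) 5633.803ms=20/3b +563.38ms=2/3b
17) 6197.183ms=22/3b +563.38ms=2/3b
Σ=8b of 8 (71bpm 2/4) — PASS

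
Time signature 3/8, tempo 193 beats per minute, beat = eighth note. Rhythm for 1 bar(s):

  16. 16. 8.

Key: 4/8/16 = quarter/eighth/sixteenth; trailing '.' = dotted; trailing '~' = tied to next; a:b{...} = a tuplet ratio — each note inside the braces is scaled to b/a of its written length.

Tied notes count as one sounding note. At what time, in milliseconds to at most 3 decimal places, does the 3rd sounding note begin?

1. 0.0ms @ 0 + 233.161ms (3/4)
2. 233.161ms @ 3/4 + 233.161ms (3/4)
3. 466.321ms @ 3/2 + 466.321ms (3/2)

note 3 onset = 3/2b = 466.321ms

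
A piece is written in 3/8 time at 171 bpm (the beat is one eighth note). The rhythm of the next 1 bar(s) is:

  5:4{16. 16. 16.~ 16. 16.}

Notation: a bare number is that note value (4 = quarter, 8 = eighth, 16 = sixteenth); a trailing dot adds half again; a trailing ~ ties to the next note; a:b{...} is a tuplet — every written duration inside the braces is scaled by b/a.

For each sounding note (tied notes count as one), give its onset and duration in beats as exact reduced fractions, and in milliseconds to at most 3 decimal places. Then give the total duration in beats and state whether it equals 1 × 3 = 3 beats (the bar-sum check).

1) 0.0ms=0b +210.526ms=3/5b
2) 210.526ms=3/5b +210.526ms=3/5b
3) 421.053ms=6/5b +421.053ms=6/5b
4) 842.105ms=12/5b +210.526ms=3/5b
Σ=3b of 3 (171bpm 3/8) — PASS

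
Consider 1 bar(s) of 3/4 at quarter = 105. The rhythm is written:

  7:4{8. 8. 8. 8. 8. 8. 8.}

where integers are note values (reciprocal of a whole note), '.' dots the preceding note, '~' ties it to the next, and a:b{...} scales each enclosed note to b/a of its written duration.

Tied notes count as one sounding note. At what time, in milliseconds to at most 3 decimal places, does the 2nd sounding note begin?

1. 0.0ms @ 0 + 244.898ms (3/7)
2. 244.898ms @ 3/7 + 244.898ms (3/7)
3. 489.796ms @ 6/7 + 244.898ms (3/7)
4. 734.694ms @ 9/7 + 244.898ms (3/7)
5. 979.592ms @ 12/7 + 244.898ms (3/7)
6. 1224.49ms @ 15/7 + 244.898ms (3/7)
7. 1469.388ms @ 18/7 + 244.898ms (3/7)

note 2 onset = 3/7b = 244.898ms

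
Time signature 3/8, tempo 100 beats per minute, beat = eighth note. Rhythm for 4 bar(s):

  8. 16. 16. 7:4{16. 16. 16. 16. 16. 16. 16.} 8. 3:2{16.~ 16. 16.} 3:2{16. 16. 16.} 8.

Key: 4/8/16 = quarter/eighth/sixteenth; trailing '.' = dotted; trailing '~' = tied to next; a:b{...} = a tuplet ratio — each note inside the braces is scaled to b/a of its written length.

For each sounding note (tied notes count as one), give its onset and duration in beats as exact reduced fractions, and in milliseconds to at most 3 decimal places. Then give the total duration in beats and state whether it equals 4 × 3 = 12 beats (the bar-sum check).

1) 0.0ms=0b +900.0ms=3/2b
2) 900.0ms=3/2b +450.0ms=3/4b
3) 1350.0ms=9/4b +450.0ms=3/4b
4) 1800.0ms=3b +257.143ms=3/7b
5) 2057.143ms=24/7b +257.143ms=3/7b
6) 2314.286ms=27/7b +257.143ms=3/7b
7) 2571.429ms=30/7b +257.143ms=3/7b
8) 2828.571ms=33/7b +257.143ms=3/7b
9) 3085.714ms=36/7b +257.143ms=3/7b
10) 3342.857ms=39/7b +257.143ms=3/7b
11) 3600.0ms=6b +900.0ms=3/2b
12) 4500.0ms=15/2b +600.0ms=1b
13) 5100.0ms=17/2b +300.0ms=1/2b
14) 5400.0ms=9b +300.0ms=1/2b
15) 5700.0ms=19/2b +300.0ms=1/2b
16) 6000.0ms=10b +300.0ms=1/2b
17) 6300.0ms=21/2b +900.0ms=3/2b
Σ=12b of 12 (100bpm 3/8) — PASS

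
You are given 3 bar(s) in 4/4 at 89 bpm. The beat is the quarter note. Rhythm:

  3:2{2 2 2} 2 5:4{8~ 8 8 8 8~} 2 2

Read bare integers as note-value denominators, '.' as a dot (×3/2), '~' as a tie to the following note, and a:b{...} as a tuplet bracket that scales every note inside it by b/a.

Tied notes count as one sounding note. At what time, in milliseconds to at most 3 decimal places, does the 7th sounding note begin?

note 7 onset = 36/5b = 4853.933ms

1. 0.0ms @ 0 + 898.876ms (4/3)
2. 898.876ms @ 4/3 + 898.876ms (4/3)
3. 1797.753ms @ 8/3 + 898.876ms (4/3)
4. 2696.629ms @ 4 + 1348.315ms (2)
5. 4044.944ms @ 6 + 539.326ms (4/5)
6. 4584.27ms @ 34/5 + 269.663ms (2/5)
7. 4853.933ms @ 36/5 + 269.663ms (2/5)
8. 5123.596ms @ 38/5 + 1617.978ms (12/5)
9. 6741.573ms @ 10 + 1348.315ms (2)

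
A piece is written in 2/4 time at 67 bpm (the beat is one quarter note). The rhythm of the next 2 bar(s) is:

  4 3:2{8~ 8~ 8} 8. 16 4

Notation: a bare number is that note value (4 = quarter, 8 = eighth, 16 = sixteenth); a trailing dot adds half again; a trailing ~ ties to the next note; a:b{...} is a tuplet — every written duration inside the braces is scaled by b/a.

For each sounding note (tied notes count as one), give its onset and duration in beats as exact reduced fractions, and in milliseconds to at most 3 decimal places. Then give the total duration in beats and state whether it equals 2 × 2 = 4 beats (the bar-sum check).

1) 0.0ms=0b +895.522ms=1b
2) 895.522ms=1b +895.522ms=1b
3) 1791.045ms=2b +671.642ms=3/4b
4) 2462.687ms=11/4b +223.881ms=1/4b
5) 2686.567ms=3b +895.522ms=1b
Σ=4b of 4 (67bpm 2/4) — PASS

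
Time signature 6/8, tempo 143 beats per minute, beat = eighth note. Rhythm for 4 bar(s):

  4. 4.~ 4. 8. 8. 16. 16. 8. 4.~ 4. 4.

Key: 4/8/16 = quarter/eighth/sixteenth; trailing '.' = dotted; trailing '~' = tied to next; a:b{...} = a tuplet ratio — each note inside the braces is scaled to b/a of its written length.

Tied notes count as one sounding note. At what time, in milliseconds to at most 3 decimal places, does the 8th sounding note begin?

1. 0.0ms @ 0 + 1258.741ms (3)
2. 1258.741ms @ 3 + 2517.483ms (6)
3. 3776.224ms @ 9 + 629.371ms (3/2)
4. 4405.594ms @ 21/2 + 629.371ms (3/2)
5. 5034.965ms @ 12 + 314.685ms (3/4)
6. 5349.65ms @ 51/4 + 314.685ms (3/4)
7. 5664.336ms @ 27/2 + 629.371ms (3/2)
8. 6293.706ms @ 15 + 2517.483ms (6)
9. 8811.189ms @ 21 + 1258.741ms (3)

note 8 onset = 15b = 6293.706ms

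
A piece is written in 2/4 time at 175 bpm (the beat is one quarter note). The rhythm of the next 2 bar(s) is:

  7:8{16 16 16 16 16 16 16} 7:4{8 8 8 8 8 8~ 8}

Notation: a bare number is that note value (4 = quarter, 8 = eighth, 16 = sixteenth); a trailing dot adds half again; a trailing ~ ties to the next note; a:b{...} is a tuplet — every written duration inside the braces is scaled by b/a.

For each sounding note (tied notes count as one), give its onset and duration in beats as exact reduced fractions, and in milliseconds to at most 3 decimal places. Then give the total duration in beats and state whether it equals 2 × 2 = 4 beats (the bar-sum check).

1) 0.0ms=0b +97.959ms=2/7b
2) 97.959ms=2/7b +97.959ms=2/7b
3) 195.918ms=4/7b +97.959ms=2/7b
4) 293.878ms=6/7b +97.959ms=2/7b
5) 391.837ms=8/7b +97.959ms=2/7b
6) 489.796ms=10/7b +97.959ms=2/7b
7) 587.755ms=12/7b +97.959ms=2/7b
8) 685.714ms=2b +97.959ms=2/7b
9) 783.673ms=16/7b +97.959ms=2/7b
10) 881.633ms=18/7b +97.959ms=2/7b
11) 979.592ms=20/7b +97.959ms=2/7b
12) 1077.551ms=22/7b +97.959ms=2/7b
13) 1175.51ms=24/7b +195.918ms=4/7b
Σ=4b of 4 (175bpm 2/4) — PASS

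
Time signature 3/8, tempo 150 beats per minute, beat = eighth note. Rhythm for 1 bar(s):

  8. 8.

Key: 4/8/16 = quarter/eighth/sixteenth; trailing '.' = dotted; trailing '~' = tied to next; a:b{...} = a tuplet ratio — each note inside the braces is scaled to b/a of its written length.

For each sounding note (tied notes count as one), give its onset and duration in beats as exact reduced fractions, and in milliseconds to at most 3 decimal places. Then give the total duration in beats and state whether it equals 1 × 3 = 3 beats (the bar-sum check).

1) 0.0ms=0b +600.0ms=3/2b
2) 600.0ms=3/2b +600.0ms=3/2b
Σ=3b of 3 (150bpm 3/8) — PASS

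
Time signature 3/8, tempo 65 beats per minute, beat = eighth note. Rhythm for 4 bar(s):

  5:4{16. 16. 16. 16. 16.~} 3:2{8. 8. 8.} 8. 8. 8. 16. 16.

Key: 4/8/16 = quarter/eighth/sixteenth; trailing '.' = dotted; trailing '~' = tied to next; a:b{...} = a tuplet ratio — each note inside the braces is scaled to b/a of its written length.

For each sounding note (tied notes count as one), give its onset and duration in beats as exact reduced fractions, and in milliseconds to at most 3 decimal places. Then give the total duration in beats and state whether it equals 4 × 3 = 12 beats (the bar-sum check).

1) 0.0ms=0b +553.846ms=3/5b
2) 553.846ms=3/5b +553.846ms=3/5b
3) 1107.692ms=6/5b +553.846ms=3/5b
4) 1661.538ms=9/5b +553.846ms=3/5b
5) 2215.385ms=12/5b +1476.923ms=8/5b
6) 3692.308ms=4b +923.077ms=1b
7) 4615.385ms=5b +923.077ms=1b
8) 5538.462ms=6b +1384.615ms=3/2b
9) 6923.077ms=15/2b +1384.615ms=3/2b
10) 8307.692ms=9b +1384.615ms=3/2b
11) 9692.308ms=21/2b +692.308ms=3/4b
12) 10384.615ms=45/4b +692.308ms=3/4b
Σ=12b of 12 (65bpm 3/8) — PASS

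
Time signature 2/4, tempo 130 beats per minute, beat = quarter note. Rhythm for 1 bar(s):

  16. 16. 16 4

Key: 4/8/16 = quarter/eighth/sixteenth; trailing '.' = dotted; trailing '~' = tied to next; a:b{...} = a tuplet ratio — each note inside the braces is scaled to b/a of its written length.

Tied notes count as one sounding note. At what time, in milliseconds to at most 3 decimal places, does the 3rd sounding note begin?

note 3 onset = 3/4b = 346.154ms

1. 0.0ms @ 0 + 173.077ms (3/8)
2. 173.077ms @ 3/8 + 173.077ms (3/8)
3. 346.154ms @ 3/4 + 115.385ms (1/4)
4. 461.538ms @ 1 + 461.538ms (1)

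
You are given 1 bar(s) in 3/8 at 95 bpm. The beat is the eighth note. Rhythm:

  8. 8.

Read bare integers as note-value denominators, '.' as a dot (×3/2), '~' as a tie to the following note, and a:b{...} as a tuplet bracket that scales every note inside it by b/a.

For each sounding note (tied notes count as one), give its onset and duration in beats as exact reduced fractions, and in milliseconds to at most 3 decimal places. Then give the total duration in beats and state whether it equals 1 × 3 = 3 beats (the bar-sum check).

1) 0.0ms=0b +947.368ms=3/2b
2) 947.368ms=3/2b +947.368ms=3/2b
Σ=3b of 3 (95bpm 3/8) — PASS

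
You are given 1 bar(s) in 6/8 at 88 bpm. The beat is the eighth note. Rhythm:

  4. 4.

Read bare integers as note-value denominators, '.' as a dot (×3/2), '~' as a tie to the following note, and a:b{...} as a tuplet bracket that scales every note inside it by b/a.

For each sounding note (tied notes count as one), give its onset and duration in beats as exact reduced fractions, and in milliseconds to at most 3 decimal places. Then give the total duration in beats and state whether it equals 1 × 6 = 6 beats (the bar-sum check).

1) 0.0ms=0b +2045.455ms=3b
2) 2045.455ms=3b +2045.455ms=3b
Σ=6b of 6 (88bpm 6/8) — PASS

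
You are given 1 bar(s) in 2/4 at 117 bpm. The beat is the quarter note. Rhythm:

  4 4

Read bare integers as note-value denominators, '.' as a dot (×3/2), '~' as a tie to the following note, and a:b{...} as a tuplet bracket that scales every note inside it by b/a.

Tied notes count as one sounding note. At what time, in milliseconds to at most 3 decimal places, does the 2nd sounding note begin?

1. 0.0ms @ 0 + 512.821ms (1)
2. 512.821ms @ 1 + 512.821ms (1)

note 2 onset = 1b = 512.821ms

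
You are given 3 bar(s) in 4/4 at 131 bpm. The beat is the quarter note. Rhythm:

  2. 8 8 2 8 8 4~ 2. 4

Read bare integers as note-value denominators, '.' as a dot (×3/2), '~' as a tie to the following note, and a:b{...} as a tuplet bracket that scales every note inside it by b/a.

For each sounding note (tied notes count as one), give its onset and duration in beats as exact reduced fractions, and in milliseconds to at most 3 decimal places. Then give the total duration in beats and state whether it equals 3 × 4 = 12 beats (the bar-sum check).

1) 0.0ms=0b +1374.046ms=3b
2) 1374.046ms=3b +229.008ms=1/2b
3) 1603.053ms=7/2b +229.008ms=1/2b
4) 1832.061ms=4b +916.031ms=2b
5) 2748.092ms=6b +229.008ms=1/2b
6) 2977.099ms=13/2b +229.008ms=1/2b
7) 3206.107ms=7b +1832.061ms=4b
8) 5038.168ms=11b +458.015ms=1b
Σ=12b of 12 (131bpm 4/4) — PASS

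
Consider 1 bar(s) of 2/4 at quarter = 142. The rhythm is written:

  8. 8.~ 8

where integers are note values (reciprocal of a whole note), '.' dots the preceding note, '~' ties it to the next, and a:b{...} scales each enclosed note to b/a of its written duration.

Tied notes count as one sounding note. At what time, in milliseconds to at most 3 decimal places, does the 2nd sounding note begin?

note 2 onset = 3/4b = 316.901ms

1. 0.0ms @ 0 + 316.901ms (3/4)
2. 316.901ms @ 3/4 + 528.169ms (5/4)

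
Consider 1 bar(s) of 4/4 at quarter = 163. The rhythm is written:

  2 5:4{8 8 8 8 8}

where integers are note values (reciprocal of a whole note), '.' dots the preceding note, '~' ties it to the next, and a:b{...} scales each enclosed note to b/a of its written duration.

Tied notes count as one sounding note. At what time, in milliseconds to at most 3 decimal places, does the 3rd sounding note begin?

note 3 onset = 12/5b = 883.436ms

1. 0.0ms @ 0 + 736.196ms (2)
2. 736.196ms @ 2 + 147.239ms (2/5)
3. 883.436ms @ 12/5 + 147.239ms (2/5)
4. 1030.675ms @ 14/5 + 147.239ms (2/5)
5. 1177.914ms @ 16/5 + 147.239ms (2/5)
6. 1325.153ms @ 18/5 + 147.239ms (2/5)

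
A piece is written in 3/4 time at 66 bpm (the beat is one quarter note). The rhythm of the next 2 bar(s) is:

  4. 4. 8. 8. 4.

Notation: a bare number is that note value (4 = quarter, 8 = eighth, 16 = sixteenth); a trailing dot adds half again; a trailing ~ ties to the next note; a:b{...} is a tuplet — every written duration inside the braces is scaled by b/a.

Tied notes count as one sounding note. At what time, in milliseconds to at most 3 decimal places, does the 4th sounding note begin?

note 4 onset = 15/4b = 3409.091ms

1. 0.0ms @ 0 + 1363.636ms (3/2)
2. 1363.636ms @ 3/2 + 1363.636ms (3/2)
3. 2727.273ms @ 3 + 681.818ms (3/4)
4. 3409.091ms @ 15/4 + 681.818ms (3/4)
5. 4090.909ms @ 9/2 + 1363.636ms (3/2)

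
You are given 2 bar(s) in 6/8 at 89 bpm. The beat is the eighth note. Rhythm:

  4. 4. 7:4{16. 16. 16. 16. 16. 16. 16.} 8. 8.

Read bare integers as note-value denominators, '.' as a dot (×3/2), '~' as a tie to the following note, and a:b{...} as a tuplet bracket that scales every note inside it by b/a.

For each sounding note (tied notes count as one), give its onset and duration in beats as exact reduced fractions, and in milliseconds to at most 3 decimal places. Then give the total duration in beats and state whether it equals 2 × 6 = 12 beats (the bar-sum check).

1) 0.0ms=0b +2022.472ms=3b
2) 2022.472ms=3b +2022.472ms=3b
3) 4044.944ms=6b +288.925ms=3/7b
4) 4333.868ms=45/7b +288.925ms=3/7b
5) 4622.793ms=48/7b +288.925ms=3/7b
6) 4911.717ms=51/7b +288.925ms=3/7b
7) 5200.642ms=54/7b +288.925ms=3/7b
8) 5489.567ms=57/7b +288.925ms=3/7b
9) 5778.491ms=60/7b +288.925ms=3/7b
10) 6067.416ms=9b +1011.236ms=3/2b
11) 7078.652ms=21/2b +1011.236ms=3/2b
Σ=12b of 12 (89bpm 6/8) — PASS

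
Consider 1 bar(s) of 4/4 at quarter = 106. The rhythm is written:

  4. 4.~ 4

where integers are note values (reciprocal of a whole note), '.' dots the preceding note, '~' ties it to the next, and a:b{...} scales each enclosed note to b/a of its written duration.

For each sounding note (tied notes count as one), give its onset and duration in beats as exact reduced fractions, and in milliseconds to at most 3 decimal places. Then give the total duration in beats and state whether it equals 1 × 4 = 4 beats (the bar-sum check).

1) 0.0ms=0b +849.057ms=3/2b
2) 849.057ms=3/2b +1415.094ms=5/2b
Σ=4b of 4 (106bpm 4/4) — PASS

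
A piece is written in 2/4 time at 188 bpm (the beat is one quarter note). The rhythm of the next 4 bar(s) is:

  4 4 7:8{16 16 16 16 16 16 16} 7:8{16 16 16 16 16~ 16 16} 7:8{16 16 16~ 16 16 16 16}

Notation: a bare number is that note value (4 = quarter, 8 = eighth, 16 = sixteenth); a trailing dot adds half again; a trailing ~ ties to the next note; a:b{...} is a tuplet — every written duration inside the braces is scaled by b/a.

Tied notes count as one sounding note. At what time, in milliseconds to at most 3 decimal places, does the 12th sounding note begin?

1. 0.0ms @ 0 + 319.149ms (1)
2. 319.149ms @ 1 + 319.149ms (1)
3. 638.298ms @ 2 + 91.185ms (2/7)
4. 729.483ms @ 16/7 + 91.185ms (2/7)
5. 820.669ms @ 18/7 + 91.185ms (2/7)
6. 911.854ms @ 20/7 + 91.185ms (2/7)
7. 1003.04ms @ 22/7 + 91.185ms (2/7)
8. 1094.225ms @ 24/7 + 91.185ms (2/7)
9. 1185.41ms @ 26/7 + 91.185ms (2/7)
10. 1276.596ms @ 4 + 91.185ms (2/7)
11. 1367.781ms @ 30/7 + 91.185ms (2/7)
12. 1458.967ms @ 32/7 + 91.185ms (2/7)
13. 1550.152ms @ 34/7 + 91.185ms (2/7)
14. 1641.337ms @ 36/7 + 182.371ms (4/7)
15. 1823.708ms @ 40/7 + 91.185ms (2/7)
16. 1914.894ms @ 6 + 91.185ms (2/7)
17. 2006.079ms @ 44/7 + 91.185ms (2/7)
18. 2097.264ms @ 46/7 + 182.371ms (4/7)
19. 2279.635ms @ 50/7 + 91.185ms (2/7)
20. 2370.821ms @ 52/7 + 91.185ms (2/7)
21. 2462.006ms @ 54/7 + 91.185ms (2/7)

note 12 onset = 32/7b = 1458.967ms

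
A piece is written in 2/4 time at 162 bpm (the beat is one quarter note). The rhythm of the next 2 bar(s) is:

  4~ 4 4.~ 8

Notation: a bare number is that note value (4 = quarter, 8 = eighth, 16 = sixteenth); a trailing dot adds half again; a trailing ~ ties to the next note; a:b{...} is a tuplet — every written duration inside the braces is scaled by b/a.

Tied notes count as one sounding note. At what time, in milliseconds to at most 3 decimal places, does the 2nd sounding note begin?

1. 0.0ms @ 0 + 740.741ms (2)
2. 740.741ms @ 2 + 740.741ms (2)

note 2 onset = 2b = 740.741ms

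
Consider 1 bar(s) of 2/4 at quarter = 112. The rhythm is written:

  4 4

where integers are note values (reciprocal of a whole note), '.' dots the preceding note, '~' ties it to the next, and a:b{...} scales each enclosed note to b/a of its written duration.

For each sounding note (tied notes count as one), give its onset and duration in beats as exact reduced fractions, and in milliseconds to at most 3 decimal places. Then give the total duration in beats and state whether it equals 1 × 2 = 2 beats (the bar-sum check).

1) 0.0ms=0b +535.714ms=1b
2) 535.714ms=1b +535.714ms=1b
Σ=2b of 2 (112bpm 2/4) — PASS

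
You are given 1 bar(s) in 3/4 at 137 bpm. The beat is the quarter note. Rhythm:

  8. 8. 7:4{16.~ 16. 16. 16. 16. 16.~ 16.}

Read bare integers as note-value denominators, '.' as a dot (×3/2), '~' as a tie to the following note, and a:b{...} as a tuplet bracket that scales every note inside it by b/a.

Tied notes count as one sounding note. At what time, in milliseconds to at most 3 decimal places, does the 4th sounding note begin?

note 4 onset = 27/14b = 844.63ms

1. 0.0ms @ 0 + 328.467ms (3/4)
2. 328.467ms @ 3/4 + 328.467ms (3/4)
3. 656.934ms @ 3/2 + 187.696ms (3/7)
4. 844.63ms @ 27/14 + 93.848ms (3/14)
5. 938.478ms @ 15/7 + 93.848ms (3/14)
6. 1032.325ms @ 33/14 + 93.848ms (3/14)
7. 1126.173ms @ 18/7 + 187.696ms (3/7)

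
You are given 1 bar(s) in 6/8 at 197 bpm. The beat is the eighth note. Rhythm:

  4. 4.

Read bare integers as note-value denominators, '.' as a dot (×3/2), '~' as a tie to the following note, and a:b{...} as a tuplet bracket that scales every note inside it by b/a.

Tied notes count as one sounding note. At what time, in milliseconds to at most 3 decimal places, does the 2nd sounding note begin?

1. 0.0ms @ 0 + 913.706ms (3)
2. 913.706ms @ 3 + 913.706ms (3)

note 2 onset = 3b = 913.706ms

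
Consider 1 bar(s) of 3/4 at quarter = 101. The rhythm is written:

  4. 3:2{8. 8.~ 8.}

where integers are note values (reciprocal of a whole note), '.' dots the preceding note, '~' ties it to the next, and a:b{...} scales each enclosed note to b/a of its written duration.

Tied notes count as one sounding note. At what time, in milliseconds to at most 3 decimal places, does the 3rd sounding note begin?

note 3 onset = 2b = 1188.119ms

1. 0.0ms @ 0 + 891.089ms (3/2)
2. 891.089ms @ 3/2 + 297.03ms (1/2)
3. 1188.119ms @ 2 + 594.059ms (1)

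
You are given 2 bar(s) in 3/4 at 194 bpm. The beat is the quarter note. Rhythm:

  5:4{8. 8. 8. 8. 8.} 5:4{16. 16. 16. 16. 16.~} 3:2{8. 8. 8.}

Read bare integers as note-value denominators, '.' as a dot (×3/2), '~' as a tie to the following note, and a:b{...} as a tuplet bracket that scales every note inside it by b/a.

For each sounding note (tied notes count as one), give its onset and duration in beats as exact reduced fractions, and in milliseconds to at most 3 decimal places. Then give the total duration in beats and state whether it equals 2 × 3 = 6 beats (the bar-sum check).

1) 0.0ms=0b +185.567ms=3/5b
2) 185.567ms=3/5b +185.567ms=3/5b
3) 371.134ms=6/5b +185.567ms=3/5b
4) 556.701ms=9/5b +185.567ms=3/5b
5) 742.268ms=12/5b +185.567ms=3/5b
6) 927.835ms=3b +92.784ms=3/10b
7) 1020.619ms=33/10b +92.784ms=3/10b
8) 1113.402ms=18/5b +92.784ms=3/10b
9) 1206.186ms=39/10b +92.784ms=3/10b
10) 1298.969ms=21/5b +247.423ms=4/5b
11) 1546.392ms=5b +154.639ms=1/2b
12) 1701.031ms=11/2b +154.639ms=1/2b
Σ=6b of 6 (194bpm 3/4) — PASS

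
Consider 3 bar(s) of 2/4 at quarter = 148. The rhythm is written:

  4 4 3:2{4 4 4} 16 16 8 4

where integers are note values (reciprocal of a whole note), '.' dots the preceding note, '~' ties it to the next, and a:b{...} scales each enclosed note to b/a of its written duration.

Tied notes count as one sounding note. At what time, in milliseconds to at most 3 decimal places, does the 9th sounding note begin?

note 9 onset = 5b = 2027.027ms

1. 0.0ms @ 0 + 405.405ms (1)
2. 405.405ms @ 1 + 405.405ms (1)
3. 810.811ms @ 2 + 270.27ms (2/3)
4. 1081.081ms @ 8/3 + 270.27ms (2/3)
5. 1351.351ms @ 10/3 + 270.27ms (2/3)
6. 1621.622ms @ 4 + 101.351ms (1/4)
7. 1722.973ms @ 17/4 + 101.351ms (1/4)
8. 1824.324ms @ 9/2 + 202.703ms (1/2)
9. 2027.027ms @ 5 + 405.405ms (1)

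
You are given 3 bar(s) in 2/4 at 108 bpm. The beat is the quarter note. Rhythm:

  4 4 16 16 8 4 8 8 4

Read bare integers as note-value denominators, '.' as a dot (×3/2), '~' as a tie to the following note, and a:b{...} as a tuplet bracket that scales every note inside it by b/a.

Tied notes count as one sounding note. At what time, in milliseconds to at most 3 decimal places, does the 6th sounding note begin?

note 6 onset = 3b = 1666.667ms

1. 0.0ms @ 0 + 555.556ms (1)
2. 555.556ms @ 1 + 555.556ms (1)
3. 1111.111ms @ 2 + 138.889ms (1/4)
4. 1250.0ms @ 9/4 + 138.889ms (1/4)
5. 1388.889ms @ 5/2 + 277.778ms (1/2)
6. 1666.667ms @ 3 + 555.556ms (1)
7. 2222.222ms @ 4 + 277.778ms (1/2)
8. 2500.0ms @ 9/2 + 277.778ms (1/2)
9. 2777.778ms @ 5 + 555.556ms (1)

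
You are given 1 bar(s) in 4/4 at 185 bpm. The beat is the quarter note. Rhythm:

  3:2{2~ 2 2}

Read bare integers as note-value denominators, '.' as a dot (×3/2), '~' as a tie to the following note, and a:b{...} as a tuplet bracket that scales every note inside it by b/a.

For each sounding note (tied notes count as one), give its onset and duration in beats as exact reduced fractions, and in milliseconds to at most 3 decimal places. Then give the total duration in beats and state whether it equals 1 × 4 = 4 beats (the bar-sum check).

1) 0.0ms=0b +864.865ms=8/3b
2) 864.865ms=8/3b +432.432ms=4/3b
Σ=4b of 4 (185bpm 4/4) — PASS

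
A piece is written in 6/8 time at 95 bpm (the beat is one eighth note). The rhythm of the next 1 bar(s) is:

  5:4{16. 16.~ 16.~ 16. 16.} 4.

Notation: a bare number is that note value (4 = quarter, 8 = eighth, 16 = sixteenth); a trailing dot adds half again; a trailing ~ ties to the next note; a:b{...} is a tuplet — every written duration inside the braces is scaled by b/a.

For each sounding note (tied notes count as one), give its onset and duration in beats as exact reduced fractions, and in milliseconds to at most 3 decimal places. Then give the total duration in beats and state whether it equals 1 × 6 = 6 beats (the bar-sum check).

1) 0.0ms=0b +378.947ms=3/5b
2) 378.947ms=3/5b +1136.842ms=9/5b
3) 1515.789ms=12/5b +378.947ms=3/5b
4) 1894.737ms=3b +1894.737ms=3b
Σ=6b of 6 (95bpm 6/8) — PASS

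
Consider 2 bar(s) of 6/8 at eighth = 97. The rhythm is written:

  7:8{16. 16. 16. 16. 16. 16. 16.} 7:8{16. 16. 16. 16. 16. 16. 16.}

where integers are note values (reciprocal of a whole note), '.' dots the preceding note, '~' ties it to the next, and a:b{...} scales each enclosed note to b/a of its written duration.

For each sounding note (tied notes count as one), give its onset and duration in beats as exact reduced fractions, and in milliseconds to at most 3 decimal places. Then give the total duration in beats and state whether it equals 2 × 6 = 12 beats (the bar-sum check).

1) 0.0ms=0b +530.191ms=6/7b
2) 530.191ms=6/7b +530.191ms=6/7b
3) 1060.383ms=12/7b +530.191ms=6/7b
4) 1590.574ms=18/7b +530.191ms=6/7b
5) 2120.766ms=24/7b +530.191ms=6/7b
6) 2650.957ms=30/7b +530.191ms=6/7b
7) 3181.149ms=36/7b +530.191ms=6/7b
8) 3711.34ms=6b +530.191ms=6/7b
9) 4241.532ms=48/7b +530.191ms=6/7b
10) 4771.723ms=54/7b +530.191ms=6/7b
11) 5301.915ms=60/7b +530.191ms=6/7b
12) 5832.106ms=66/7b +530.191ms=6/7b
13) 6362.297ms=72/7b +530.191ms=6/7b
14) 6892.489ms=78/7b +530.191ms=6/7b
Σ=12b of 12 (97bpm 6/8) — PASS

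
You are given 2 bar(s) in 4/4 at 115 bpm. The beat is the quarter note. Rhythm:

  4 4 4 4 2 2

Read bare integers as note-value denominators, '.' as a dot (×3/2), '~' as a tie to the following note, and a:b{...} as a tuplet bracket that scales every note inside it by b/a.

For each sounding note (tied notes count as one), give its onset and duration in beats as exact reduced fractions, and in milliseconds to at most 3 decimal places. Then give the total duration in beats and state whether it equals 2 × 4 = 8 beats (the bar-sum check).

1) 0.0ms=0b +521.739ms=1b
2) 521.739ms=1b +521.739ms=1b
3) 1043.478ms=2b +521.739ms=1b
4) 1565.217ms=3b +521.739ms=1b
5) 2086.957ms=4b +1043.478ms=2b
6) 3130.435ms=6b +1043.478ms=2b
Σ=8b of 8 (115bpm 4/4) — PASS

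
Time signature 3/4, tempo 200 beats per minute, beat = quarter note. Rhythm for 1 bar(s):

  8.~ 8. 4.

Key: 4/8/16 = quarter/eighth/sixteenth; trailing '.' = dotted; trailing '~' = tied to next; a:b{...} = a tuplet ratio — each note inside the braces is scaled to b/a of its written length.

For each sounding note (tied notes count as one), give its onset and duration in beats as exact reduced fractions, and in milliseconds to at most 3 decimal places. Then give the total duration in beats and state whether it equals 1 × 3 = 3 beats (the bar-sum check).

1) 0.0ms=0b +450.0ms=3/2b
2) 450.0ms=3/2b +450.0ms=3/2b
Σ=3b of 3 (200bpm 3/4) — PASS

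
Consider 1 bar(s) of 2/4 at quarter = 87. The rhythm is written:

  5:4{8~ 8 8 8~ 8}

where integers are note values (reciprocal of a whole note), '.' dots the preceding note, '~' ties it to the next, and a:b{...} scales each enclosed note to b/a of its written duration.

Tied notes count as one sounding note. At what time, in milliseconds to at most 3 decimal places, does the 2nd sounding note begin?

note 2 onset = 4/5b = 551.724ms

1. 0.0ms @ 0 + 551.724ms (4/5)
2. 551.724ms @ 4/5 + 275.862ms (2/5)
3. 827.586ms @ 6/5 + 551.724ms (4/5)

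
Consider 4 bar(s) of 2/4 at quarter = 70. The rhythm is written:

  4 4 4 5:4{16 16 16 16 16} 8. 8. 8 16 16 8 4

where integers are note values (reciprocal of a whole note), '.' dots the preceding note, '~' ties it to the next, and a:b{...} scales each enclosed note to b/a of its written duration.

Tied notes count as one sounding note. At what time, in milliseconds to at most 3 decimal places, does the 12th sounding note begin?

1. 0.0ms @ 0 + 857.143ms (1)
2. 857.143ms @ 1 + 857.143ms (1)
3. 1714.286ms @ 2 + 857.143ms (1)
4. 2571.429ms @ 3 + 171.429ms (1/5)
5. 2742.857ms @ 16/5 + 171.429ms (1/5)
6. 2914.286ms @ 17/5 + 171.429ms (1/5)
7. 3085.714ms @ 18/5 + 171.429ms (1/5)
8. 3257.143ms @ 19/5 + 171.429ms (1/5)
9. 3428.571ms @ 4 + 642.857ms (3/4)
10. 4071.429ms @ 19/4 + 642.857ms (3/4)
11. 4714.286ms @ 11/2 + 428.571ms (1/2)
12. 5142.857ms @ 6 + 214.286ms (1/4)
13. 5357.143ms @ 25/4 + 214.286ms (1/4)
14. 5571.429ms @ 13/2 + 428.571ms (1/2)
15. 6000.0ms @ 7 + 857.143ms (1)

note 12 onset = 6b = 5142.857ms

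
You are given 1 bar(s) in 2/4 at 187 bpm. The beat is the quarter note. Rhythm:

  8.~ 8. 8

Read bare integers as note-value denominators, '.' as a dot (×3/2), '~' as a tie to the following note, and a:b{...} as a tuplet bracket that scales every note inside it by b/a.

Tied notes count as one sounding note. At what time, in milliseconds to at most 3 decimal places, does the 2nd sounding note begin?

note 2 onset = 3/2b = 481.283ms

1. 0.0ms @ 0 + 481.283ms (3/2)
2. 481.283ms @ 3/2 + 160.428ms (1/2)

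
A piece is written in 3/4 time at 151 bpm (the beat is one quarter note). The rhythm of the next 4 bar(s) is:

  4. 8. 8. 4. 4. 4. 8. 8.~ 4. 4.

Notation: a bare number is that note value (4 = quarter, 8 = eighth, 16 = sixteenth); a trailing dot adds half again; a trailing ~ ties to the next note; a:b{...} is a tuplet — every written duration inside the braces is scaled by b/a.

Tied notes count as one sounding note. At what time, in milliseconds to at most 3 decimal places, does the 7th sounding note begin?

1. 0.0ms @ 0 + 596.026ms (3/2)
2. 596.026ms @ 3/2 + 298.013ms (3/4)
3. 894.04ms @ 9/4 + 298.013ms (3/4)
4. 1192.053ms @ 3 + 596.026ms (3/2)
5. 1788.079ms @ 9/2 + 596.026ms (3/2)
6. 2384.106ms @ 6 + 596.026ms (3/2)
7. 2980.132ms @ 15/2 + 298.013ms (3/4)
8. 3278.146ms @ 33/4 + 894.04ms (9/4)
9. 4172.185ms @ 21/2 + 596.026ms (3/2)

note 7 onset = 15/2b = 2980.132ms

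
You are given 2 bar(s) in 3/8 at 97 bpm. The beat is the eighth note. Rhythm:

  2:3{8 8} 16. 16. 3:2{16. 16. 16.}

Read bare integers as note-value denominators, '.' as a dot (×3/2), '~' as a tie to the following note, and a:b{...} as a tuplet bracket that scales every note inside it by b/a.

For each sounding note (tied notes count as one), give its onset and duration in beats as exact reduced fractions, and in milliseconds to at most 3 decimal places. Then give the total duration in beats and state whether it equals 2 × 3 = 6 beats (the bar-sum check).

1) 0.0ms=0b +927.835ms=3/2b
2) 927.835ms=3/2b +927.835ms=3/2b
3) 1855.67ms=3b +463.918ms=3/4b
4) 2319.588ms=15/4b +463.918ms=3/4b
5) 2783.505ms=9/2b +309.278ms=1/2b
6) 3092.784ms=5b +309.278ms=1/2b
7) 3402.062ms=11/2b +309.278ms=1/2b
Σ=6b of 6 (97bpm 3/8) — PASS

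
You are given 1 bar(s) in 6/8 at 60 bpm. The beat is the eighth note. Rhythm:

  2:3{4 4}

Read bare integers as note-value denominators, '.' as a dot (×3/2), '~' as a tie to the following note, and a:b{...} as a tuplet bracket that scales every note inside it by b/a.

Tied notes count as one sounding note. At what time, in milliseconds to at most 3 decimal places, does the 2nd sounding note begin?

note 2 onset = 3b = 3000.0ms

1. 0.0ms @ 0 + 3000.0ms (3)
2. 3000.0ms @ 3 + 3000.0ms (3)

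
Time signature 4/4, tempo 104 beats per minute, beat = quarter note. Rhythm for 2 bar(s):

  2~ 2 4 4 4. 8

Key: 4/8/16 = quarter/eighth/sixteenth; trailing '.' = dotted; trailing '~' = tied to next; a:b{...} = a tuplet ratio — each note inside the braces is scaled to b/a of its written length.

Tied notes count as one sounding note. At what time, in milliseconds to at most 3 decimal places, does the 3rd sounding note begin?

note 3 onset = 5b = 2884.615ms

1. 0.0ms @ 0 + 2307.692ms (4)
2. 2307.692ms @ 4 + 576.923ms (1)
3. 2884.615ms @ 5 + 576.923ms (1)
4. 3461.538ms @ 6 + 865.385ms (3/2)
5. 4326.923ms @ 15/2 + 288.462ms (1/2)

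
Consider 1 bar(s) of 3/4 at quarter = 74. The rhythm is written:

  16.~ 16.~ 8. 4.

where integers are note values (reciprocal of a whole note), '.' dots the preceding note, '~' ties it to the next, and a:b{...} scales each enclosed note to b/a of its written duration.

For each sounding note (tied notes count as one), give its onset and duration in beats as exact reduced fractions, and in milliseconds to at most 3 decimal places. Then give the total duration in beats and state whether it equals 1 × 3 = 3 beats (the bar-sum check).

1) 0.0ms=0b +1216.216ms=3/2b
2) 1216.216ms=3/2b +1216.216ms=3/2b
Σ=3b of 3 (74bpm 3/4) — PASS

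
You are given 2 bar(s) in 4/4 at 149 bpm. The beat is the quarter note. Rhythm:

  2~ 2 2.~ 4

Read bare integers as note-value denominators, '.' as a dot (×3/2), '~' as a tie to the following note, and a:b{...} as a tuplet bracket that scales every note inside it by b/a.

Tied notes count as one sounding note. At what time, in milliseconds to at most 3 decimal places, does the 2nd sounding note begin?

1. 0.0ms @ 0 + 1610.738ms (4)
2. 1610.738ms @ 4 + 1610.738ms (4)

note 2 onset = 4b = 1610.738ms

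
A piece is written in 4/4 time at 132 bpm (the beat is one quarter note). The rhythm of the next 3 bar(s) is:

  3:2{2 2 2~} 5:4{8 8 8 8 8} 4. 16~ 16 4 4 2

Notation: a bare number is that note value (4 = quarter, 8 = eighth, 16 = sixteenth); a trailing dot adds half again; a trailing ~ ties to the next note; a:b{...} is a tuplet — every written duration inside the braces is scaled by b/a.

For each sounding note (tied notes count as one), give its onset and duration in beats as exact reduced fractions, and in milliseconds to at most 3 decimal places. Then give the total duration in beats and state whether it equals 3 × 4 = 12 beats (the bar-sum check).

1) 0.0ms=0b +606.061ms=4/3b
2) 606.061ms=4/3b +606.061ms=4/3b
3) 1212.121ms=8/3b +787.879ms=26/15b
4) 2000.0ms=22/5b +181.818ms=2/5b
5) 2181.818ms=24/5b +181.818ms=2/5b
6) 2363.636ms=26/5b +181.818ms=2/5b
7) 2545.455ms=28/5b +181.818ms=2/5b
8) 2727.273ms=6b +681.818ms=3/2b
9) 3409.091ms=15/2b +227.273ms=1/2b
10) 3636.364ms=8b +454.545ms=1b
11) 4090.909ms=9b +454.545ms=1b
12) 4545.455ms=10b +909.091ms=2b
Σ=12b of 12 (132bpm 4/4) — PASS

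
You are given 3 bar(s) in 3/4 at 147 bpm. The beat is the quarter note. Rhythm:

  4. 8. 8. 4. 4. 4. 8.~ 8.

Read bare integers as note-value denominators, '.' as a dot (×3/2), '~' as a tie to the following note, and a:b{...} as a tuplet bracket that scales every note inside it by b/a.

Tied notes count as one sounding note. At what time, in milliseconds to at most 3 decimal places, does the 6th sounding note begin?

1. 0.0ms @ 0 + 612.245ms (3/2)
2. 612.245ms @ 3/2 + 306.122ms (3/4)
3. 918.367ms @ 9/4 + 306.122ms (3/4)
4. 1224.49ms @ 3 + 612.245ms (3/2)
5. 1836.735ms @ 9/2 + 612.245ms (3/2)
6. 2448.98ms @ 6 + 612.245ms (3/2)
7. 3061.224ms @ 15/2 + 612.245ms (3/2)

note 6 onset = 6b = 2448.98ms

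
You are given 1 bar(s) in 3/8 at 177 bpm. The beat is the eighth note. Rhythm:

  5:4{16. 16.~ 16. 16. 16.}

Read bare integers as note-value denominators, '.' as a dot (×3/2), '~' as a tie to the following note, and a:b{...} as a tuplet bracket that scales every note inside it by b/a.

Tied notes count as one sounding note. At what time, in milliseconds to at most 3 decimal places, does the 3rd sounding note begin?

note 3 onset = 9/5b = 610.169ms

1. 0.0ms @ 0 + 203.39ms (3/5)
2. 203.39ms @ 3/5 + 406.78ms (6/5)
3. 610.169ms @ 9/5 + 203.39ms (3/5)
4. 813.559ms @ 12/5 + 203.39ms (3/5)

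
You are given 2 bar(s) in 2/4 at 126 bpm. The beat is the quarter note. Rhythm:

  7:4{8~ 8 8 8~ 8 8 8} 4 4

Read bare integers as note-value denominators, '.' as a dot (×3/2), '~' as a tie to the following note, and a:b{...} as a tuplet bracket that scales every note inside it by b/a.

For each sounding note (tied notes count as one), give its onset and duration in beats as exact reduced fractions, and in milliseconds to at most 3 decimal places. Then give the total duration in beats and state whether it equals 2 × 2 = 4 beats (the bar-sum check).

1) 0.0ms=0b +272.109ms=4/7b
2) 272.109ms=4/7b +136.054ms=2/7b
3) 408.163ms=6/7b +272.109ms=4/7b
4) 680.272ms=10/7b +136.054ms=2/7b
5) 816.327ms=12/7b +136.054ms=2/7b
6) 952.381ms=2b +476.19ms=1b
7) 1428.571ms=3b +476.19ms=1b
Σ=4b of 4 (126bpm 2/4) — PASS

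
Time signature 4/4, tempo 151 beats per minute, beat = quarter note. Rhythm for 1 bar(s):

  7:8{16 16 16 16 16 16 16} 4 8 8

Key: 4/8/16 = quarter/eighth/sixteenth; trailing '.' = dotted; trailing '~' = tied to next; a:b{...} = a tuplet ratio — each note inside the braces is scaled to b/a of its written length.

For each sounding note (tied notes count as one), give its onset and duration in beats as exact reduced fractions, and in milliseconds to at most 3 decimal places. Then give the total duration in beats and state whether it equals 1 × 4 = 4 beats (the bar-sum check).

1) 0.0ms=0b +113.529ms=2/7b
2) 113.529ms=2/7b +113.529ms=2/7b
3) 227.058ms=4/7b +113.529ms=2/7b
4) 340.587ms=6/7b +113.529ms=2/7b
5) 454.115ms=8/7b +113.529ms=2/7b
6) 567.644ms=10/7b +113.529ms=2/7b
7) 681.173ms=12/7b +113.529ms=2/7b
8) 794.702ms=2b +397.351ms=1b
9) 1192.053ms=3b +198.675ms=1/2b
10) 1390.728ms=7/2b +198.675ms=1/2b
Σ=4b of 4 (151bpm 4/4) — PASS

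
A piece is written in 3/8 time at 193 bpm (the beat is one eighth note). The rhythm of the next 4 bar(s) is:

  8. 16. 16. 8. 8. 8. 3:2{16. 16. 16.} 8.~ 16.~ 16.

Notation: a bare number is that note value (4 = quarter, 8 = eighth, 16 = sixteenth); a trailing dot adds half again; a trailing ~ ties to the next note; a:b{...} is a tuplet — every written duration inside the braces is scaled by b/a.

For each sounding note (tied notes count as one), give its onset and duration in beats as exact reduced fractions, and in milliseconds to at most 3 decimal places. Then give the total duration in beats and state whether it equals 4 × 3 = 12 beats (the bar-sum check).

1) 0.0ms=0b +466.321ms=3/2b
2) 466.321ms=3/2b +233.161ms=3/4b
3) 699.482ms=9/4b +233.161ms=3/4b
4) 932.642ms=3b +466.321ms=3/2b
5) 1398.964ms=9/2b +466.321ms=3/2b
6) 1865.285ms=6b +466.321ms=3/2b
7) 2331.606ms=15/2b +155.44ms=1/2b
8) 2487.047ms=8b +155.44ms=1/2b
9) 2642.487ms=17/2b +155.44ms=1/2b
10) 2797.927ms=9b +932.642ms=3b
Σ=12b of 12 (193bpm 3/8) — PASS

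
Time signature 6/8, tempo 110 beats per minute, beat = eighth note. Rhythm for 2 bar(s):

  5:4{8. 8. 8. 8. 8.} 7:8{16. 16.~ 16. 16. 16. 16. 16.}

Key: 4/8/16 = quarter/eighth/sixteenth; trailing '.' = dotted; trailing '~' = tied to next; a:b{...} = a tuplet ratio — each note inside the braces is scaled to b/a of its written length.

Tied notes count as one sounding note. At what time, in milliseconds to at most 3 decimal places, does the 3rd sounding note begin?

1. 0.0ms @ 0 + 654.545ms (6/5)
2. 654.545ms @ 6/5 + 654.545ms (6/5)
3. 1309.091ms @ 12/5 + 654.545ms (6/5)
4. 1963.636ms @ 18/5 + 654.545ms (6/5)
5. 2618.182ms @ 24/5 + 654.545ms (6/5)
6. 3272.727ms @ 6 + 467.532ms (6/7)
7. 3740.26ms @ 48/7 + 935.065ms (12/7)
8. 4675.325ms @ 60/7 + 467.532ms (6/7)
9. 5142.857ms @ 66/7 + 467.532ms (6/7)
10. 5610.39ms @ 72/7 + 467.532ms (6/7)
11. 6077.922ms @ 78/7 + 467.532ms (6/7)

note 3 onset = 12/5b = 1309.091ms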